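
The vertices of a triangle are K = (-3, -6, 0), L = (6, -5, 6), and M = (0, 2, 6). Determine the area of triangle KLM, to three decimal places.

KL = (9, 1, 6),  KM = (3, 8, 6)
i: 1·6 - 6·8 = 6 - 48 = -42
j: 6·3 - 9·6 = 18 - 54 = -36
k: 9·8 - 1·3 = 72 - 3 = 69
KL × KM = (-42, -36, 69)
|KL × KM| = √7821 ≈ 88.4364
area = ½ · 88.4364 ≈ 44.218

44.218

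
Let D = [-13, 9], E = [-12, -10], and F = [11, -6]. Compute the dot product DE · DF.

309

DE = E − D = (1, -19)
DF = F − D = (24, -15)
DE · DF = 1·24 + (-19)·(-15) = 24 + 285 = 309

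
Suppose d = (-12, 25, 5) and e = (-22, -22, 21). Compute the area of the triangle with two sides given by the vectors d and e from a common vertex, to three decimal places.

521.053

i: 25·21 - 5·(-22) = 525 - (-110) = 635
j: 5·(-22) - (-12)·21 = -110 - (-252) = 142
k: (-12)·(-22) - 25·(-22) = 264 - (-550) = 814
d × e = (635, 142, 814)
|d × e| = √(635² + 142² + 814²) = √1085985 ≈ 1042.1060
area = ½ · 1042.1060 ≈ 521.053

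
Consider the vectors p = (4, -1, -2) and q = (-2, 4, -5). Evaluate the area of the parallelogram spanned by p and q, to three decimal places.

i: (-1)·(-5) - (-2)·4 = 5 - (-8) = 13
j: (-2)·(-2) - 4·(-5) = 4 - (-20) = 24
k: 4·4 - (-1)·(-2) = 16 - 2 = 14
p × q = (13, 24, 14)
|p × q| = √(13² + 24² + 14²) = √941 ≈ 30.6757

30.676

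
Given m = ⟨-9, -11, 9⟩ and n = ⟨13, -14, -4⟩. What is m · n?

1

m · n = (-9)·13 + (-11)·(-14) + 9·(-4) = -117 + 154 - 36 = 1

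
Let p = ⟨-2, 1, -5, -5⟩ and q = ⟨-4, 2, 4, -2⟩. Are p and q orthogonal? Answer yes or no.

yes

p · q = (-2)·(-4) + 1·2 + (-5)·4 + (-5)·(-2) = 8 + 2 - 20 + 10 = 0
Zero, so the vectors are orthogonal.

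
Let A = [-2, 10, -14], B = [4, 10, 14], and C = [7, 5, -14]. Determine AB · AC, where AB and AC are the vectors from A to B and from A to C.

AB = B − A = (6, 0, 28)
AC = C − A = (9, -5, 0)
AB · AC = 6·9 + 0·(-5) + 28·0 = 54 + 0 + 0 = 54

54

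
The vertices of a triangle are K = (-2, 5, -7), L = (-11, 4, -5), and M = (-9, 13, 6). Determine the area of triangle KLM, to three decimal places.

KL = (-9, -1, 2),  KM = (-7, 8, 13)
i: (-1)·13 - 2·8 = -13 - 16 = -29
j: 2·(-7) - (-9)·13 = -14 - (-117) = 103
k: (-9)·8 - (-1)·(-7) = -72 - 7 = -79
KL × KM = (-29, 103, -79)
|KL × KM| = √17691 ≈ 133.0075
area = ½ · 133.0075 ≈ 66.504

66.504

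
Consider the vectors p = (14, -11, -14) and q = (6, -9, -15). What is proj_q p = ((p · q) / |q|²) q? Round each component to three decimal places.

p · q = 14·6 + (-11)·(-9) + (-14)·(-15) = 84 + 99 + 210 = 393
|q|² = 36 + 81 + 225 = 342
proj_q p = (393/342) · (6, -9, -15) ≈ (6.895, -10.342, -17.237)

(6.895, -10.342, -17.237)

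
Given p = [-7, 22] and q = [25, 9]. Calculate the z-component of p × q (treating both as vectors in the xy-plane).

(-7)·9 - 22·25 = -63 - 550 = -613

-613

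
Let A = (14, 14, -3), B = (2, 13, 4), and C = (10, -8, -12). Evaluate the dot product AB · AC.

7

AB = B − A = (-12, -1, 7)
AC = C − A = (-4, -22, -9)
AB · AC = (-12)·(-4) + (-1)·(-22) + 7·(-9) = 48 + 22 - 63 = 7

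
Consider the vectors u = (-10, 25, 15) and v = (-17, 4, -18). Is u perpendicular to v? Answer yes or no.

yes

u · v = (-10)·(-17) + 25·4 + 15·(-18) = 170 + 100 - 270 = 0
Zero, so the vectors are orthogonal.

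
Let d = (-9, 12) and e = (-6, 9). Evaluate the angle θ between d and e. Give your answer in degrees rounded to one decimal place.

3.2

d · e = (-9)·(-6) + 12·9 = 54 + 108 = 162
|d|² = 81 + 144 = 225,  |d| = √225 ≈ 15.000000
|e|² = 36 + 81 = 117,  |e| = √117 ≈ 10.816654
cos θ = 162 / (15.000000 · 10.816654) ≈ 0.99846
θ = arccos(0.99846) ≈ 3.2°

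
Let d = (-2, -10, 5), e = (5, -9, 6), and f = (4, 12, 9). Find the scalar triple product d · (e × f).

e × f:
i: (-9)·9 - 6·12 = -81 - 72 = -153
j: 6·4 - 5·9 = 24 - 45 = -21
k: 5·12 - (-9)·4 = 60 - (-36) = 96
e × f = (-153, -21, 96)
d · (e × f) = (-2)·(-153) + (-10)·(-21) + 5·96 = 306 + 210 + 480 = 996

996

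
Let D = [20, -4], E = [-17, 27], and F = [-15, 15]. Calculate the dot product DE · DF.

1884

DE = E − D = (-37, 31)
DF = F − D = (-35, 19)
DE · DF = (-37)·(-35) + 31·19 = 1295 + 589 = 1884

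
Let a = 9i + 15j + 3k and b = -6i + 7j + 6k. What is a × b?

(69, -72, 153)

i: 15·6 - 3·7 = 90 - 21 = 69
j: 3·(-6) - 9·6 = -18 - 54 = -72
k: 9·7 - 15·(-6) = 63 - (-90) = 153
a × b = (69, -72, 153)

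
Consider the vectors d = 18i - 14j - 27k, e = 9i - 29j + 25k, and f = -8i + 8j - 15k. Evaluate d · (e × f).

9460

e × f:
i: (-29)·(-15) - 25·8 = 435 - 200 = 235
j: 25·(-8) - 9·(-15) = -200 - (-135) = -65
k: 9·8 - (-29)·(-8) = 72 - 232 = -160
e × f = (235, -65, -160)
d · (e × f) = 18·235 + (-14)·(-65) + (-27)·(-160) = 4230 + 910 + 4320 = 9460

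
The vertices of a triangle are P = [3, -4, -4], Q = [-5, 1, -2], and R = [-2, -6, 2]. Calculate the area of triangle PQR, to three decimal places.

32.715

PQ = (-8, 5, 2),  PR = (-5, -2, 6)
i: 5·6 - 2·(-2) = 30 - (-4) = 34
j: 2·(-5) - (-8)·6 = -10 - (-48) = 38
k: (-8)·(-2) - 5·(-5) = 16 - (-25) = 41
PQ × PR = (34, 38, 41)
|PQ × PR| = √4281 ≈ 65.4294
area = ½ · 65.4294 ≈ 32.715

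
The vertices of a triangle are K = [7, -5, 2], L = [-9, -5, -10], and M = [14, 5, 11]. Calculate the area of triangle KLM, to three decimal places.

KL = (-16, 0, -12),  KM = (7, 10, 9)
i: 0·9 - (-12)·10 = 0 - (-120) = 120
j: (-12)·7 - (-16)·9 = -84 - (-144) = 60
k: (-16)·10 - 0·7 = -160 - 0 = -160
KL × KM = (120, 60, -160)
|KL × KM| = √43600 ≈ 208.8061
area = ½ · 208.8061 ≈ 104.403

104.403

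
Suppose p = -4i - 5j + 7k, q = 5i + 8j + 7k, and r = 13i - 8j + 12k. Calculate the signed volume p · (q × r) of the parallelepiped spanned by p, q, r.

q × r:
i: 8·12 - 7·(-8) = 96 - (-56) = 152
j: 7·13 - 5·12 = 91 - 60 = 31
k: 5·(-8) - 8·13 = -40 - 104 = -144
q × r = (152, 31, -144)
p · (q × r) = (-4)·152 + (-5)·31 + 7·(-144) = -608 - 155 - 1008 = -1771

-1771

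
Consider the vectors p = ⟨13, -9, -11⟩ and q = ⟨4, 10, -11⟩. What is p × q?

(209, 99, 166)

i: (-9)·(-11) - (-11)·10 = 99 - (-110) = 209
j: (-11)·4 - 13·(-11) = -44 - (-143) = 99
k: 13·10 - (-9)·4 = 130 - (-36) = 166
p × q = (209, 99, 166)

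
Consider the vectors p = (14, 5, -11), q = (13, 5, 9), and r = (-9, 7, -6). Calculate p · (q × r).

q × r:
i: 5·(-6) - 9·7 = -30 - 63 = -93
j: 9·(-9) - 13·(-6) = -81 - (-78) = -3
k: 13·7 - 5·(-9) = 91 - (-45) = 136
q × r = (-93, -3, 136)
p · (q × r) = 14·(-93) + 5·(-3) + (-11)·136 = -1302 - 15 - 1496 = -2813

-2813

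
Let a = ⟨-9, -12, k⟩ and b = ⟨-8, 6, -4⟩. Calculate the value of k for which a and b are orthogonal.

a · b = (-9)·(-8) + (-12)·6 + k·(-4) = 0 - 4k
Set equal to 0: -4k = 0, so k = 0.

0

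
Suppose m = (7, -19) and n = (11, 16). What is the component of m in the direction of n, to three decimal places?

m · n = 7·11 + (-19)·16 = 77 - 304 = -227
|n| = √(121 + 256) = √377 ≈ 19.4165
comp_n m = -227 / √377 ≈ -11.691

-11.691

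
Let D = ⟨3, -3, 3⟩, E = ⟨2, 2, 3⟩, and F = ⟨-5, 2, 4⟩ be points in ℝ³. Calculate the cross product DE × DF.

(5, 1, 35)

DE = (-1, 5, 0)
DF = (-8, 5, 1)
i: 5·1 - 0·5 = 5 - 0 = 5
j: 0·(-8) - (-1)·1 = 0 - (-1) = 1
k: (-1)·5 - 5·(-8) = -5 - (-40) = 35
DE × DF = (5, 1, 35)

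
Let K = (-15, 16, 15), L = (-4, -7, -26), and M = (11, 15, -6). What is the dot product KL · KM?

KL = L − K = (11, -23, -41)
KM = M − K = (26, -1, -21)
KL · KM = 11·26 + (-23)·(-1) + (-41)·(-21) = 286 + 23 + 861 = 1170

1170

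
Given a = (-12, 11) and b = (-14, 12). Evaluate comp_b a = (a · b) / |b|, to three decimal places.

a · b = (-12)·(-14) + 11·12 = 168 + 132 = 300
|b| = √(196 + 144) = √340 ≈ 18.4391
comp_b a = 300 / √340 ≈ 16.270

16.270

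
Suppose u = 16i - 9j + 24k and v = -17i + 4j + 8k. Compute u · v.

u · v = 16·(-17) + (-9)·4 + 24·8 = -272 - 36 + 192 = -116

-116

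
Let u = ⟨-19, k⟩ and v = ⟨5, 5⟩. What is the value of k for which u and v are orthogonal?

u · v = (-19)·5 + k·5 = -95 + 5k
Set equal to 0: 5k = 95, so k = 19.

19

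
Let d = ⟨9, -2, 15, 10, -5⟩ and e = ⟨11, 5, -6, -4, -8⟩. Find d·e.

d · e = 9·11 + (-2)·5 + 15·(-6) + 10·(-4) + (-5)·(-8) = 99 - 10 - 90 - 40 + 40 = -1

-1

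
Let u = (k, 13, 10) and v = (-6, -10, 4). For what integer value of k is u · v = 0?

-15

u · v = k·(-6) + 13·(-10) + 10·4 = -90 - 6k
Set equal to 0: -6k = 90, so k = -15.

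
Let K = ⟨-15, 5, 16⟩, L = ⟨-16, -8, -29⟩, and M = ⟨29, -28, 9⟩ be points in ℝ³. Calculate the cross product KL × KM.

(-1394, -1987, 605)

KL = (-1, -13, -45)
KM = (44, -33, -7)
i: (-13)·(-7) - (-45)·(-33) = 91 - 1485 = -1394
j: (-45)·44 - (-1)·(-7) = -1980 - 7 = -1987
k: (-1)·(-33) - (-13)·44 = 33 - (-572) = 605
KL × KM = (-1394, -1987, 605)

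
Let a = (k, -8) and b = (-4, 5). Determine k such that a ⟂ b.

a · b = k·(-4) + (-8)·5 = -40 - 4k
Set equal to 0: -4k = 40, so k = -10.

-10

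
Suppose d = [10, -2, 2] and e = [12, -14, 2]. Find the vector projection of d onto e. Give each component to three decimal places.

(5.302, -6.186, 0.884)

d · e = 10·12 + (-2)·(-14) + 2·2 = 120 + 28 + 4 = 152
|e|² = 144 + 196 + 4 = 344
proj_e d = (152/344) · (12, -14, 2) ≈ (5.302, -6.186, 0.884)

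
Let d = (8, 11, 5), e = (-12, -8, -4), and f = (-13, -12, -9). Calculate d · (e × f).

e × f:
i: (-8)·(-9) - (-4)·(-12) = 72 - 48 = 24
j: (-4)·(-13) - (-12)·(-9) = 52 - 108 = -56
k: (-12)·(-12) - (-8)·(-13) = 144 - 104 = 40
e × f = (24, -56, 40)
d · (e × f) = 8·24 + 11·(-56) + 5·40 = 192 - 616 + 200 = -224

-224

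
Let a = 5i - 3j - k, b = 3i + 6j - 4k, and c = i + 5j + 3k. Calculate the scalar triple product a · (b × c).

b × c:
i: 6·3 - (-4)·5 = 18 - (-20) = 38
j: (-4)·1 - 3·3 = -4 - 9 = -13
k: 3·5 - 6·1 = 15 - 6 = 9
b × c = (38, -13, 9)
a · (b × c) = 5·38 + (-3)·(-13) + (-1)·9 = 190 + 39 - 9 = 220

220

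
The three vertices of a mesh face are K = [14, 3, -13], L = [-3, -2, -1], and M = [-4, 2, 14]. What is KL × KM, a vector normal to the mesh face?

KL = (-17, -5, 12)
KM = (-18, -1, 27)
i: (-5)·27 - 12·(-1) = -135 - (-12) = -123
j: 12·(-18) - (-17)·27 = -216 - (-459) = 243
k: (-17)·(-1) - (-5)·(-18) = 17 - 90 = -73
KL × KM = (-123, 243, -73)

(-123, 243, -73)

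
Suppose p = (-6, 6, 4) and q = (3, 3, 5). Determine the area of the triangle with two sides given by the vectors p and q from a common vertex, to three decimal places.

29.086

i: 6·5 - 4·3 = 30 - 12 = 18
j: 4·3 - (-6)·5 = 12 - (-30) = 42
k: (-6)·3 - 6·3 = -18 - 18 = -36
p × q = (18, 42, -36)
|p × q| = √(18² + 42² + (-36)²) = √3384 ≈ 58.1722
area = ½ · 58.1722 ≈ 29.086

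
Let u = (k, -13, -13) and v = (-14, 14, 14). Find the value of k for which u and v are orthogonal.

u · v = k·(-14) + (-13)·14 + (-13)·14 = -364 - 14k
Set equal to 0: -14k = 364, so k = -26.

-26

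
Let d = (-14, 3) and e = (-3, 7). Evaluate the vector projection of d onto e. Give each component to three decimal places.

(-3.259, 7.603)

d · e = (-14)·(-3) + 3·7 = 42 + 21 = 63
|e|² = 9 + 49 = 58
proj_e d = (63/58) · (-3, 7) ≈ (-3.259, 7.603)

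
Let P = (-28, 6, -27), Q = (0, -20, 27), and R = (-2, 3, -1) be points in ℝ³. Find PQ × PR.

PQ = (28, -26, 54)
PR = (26, -3, 26)
i: (-26)·26 - 54·(-3) = -676 - (-162) = -514
j: 54·26 - 28·26 = 1404 - 728 = 676
k: 28·(-3) - (-26)·26 = -84 - (-676) = 592
PQ × PR = (-514, 676, 592)

(-514, 676, 592)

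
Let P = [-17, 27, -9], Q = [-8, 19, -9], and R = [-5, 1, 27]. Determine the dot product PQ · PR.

PQ = Q − P = (9, -8, 0)
PR = R − P = (12, -26, 36)
PQ · PR = 9·12 + (-8)·(-26) + 0·36 = 108 + 208 + 0 = 316

316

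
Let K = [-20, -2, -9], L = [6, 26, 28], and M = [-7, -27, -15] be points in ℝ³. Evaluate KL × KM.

KL = (26, 28, 37)
KM = (13, -25, -6)
i: 28·(-6) - 37·(-25) = -168 - (-925) = 757
j: 37·13 - 26·(-6) = 481 - (-156) = 637
k: 26·(-25) - 28·13 = -650 - 364 = -1014
KL × KM = (757, 637, -1014)

(757, 637, -1014)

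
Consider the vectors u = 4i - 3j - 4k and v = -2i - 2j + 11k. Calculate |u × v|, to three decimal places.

56.329

i: (-3)·11 - (-4)·(-2) = -33 - 8 = -41
j: (-4)·(-2) - 4·11 = 8 - 44 = -36
k: 4·(-2) - (-3)·(-2) = -8 - 6 = -14
u × v = (-41, -36, -14)
|u × v| = √((-41)² + (-36)² + (-14)²) = √3173 ≈ 56.3294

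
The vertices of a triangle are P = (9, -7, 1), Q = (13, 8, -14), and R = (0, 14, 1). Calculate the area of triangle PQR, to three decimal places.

PQ = (4, 15, -15),  PR = (-9, 21, 0)
i: 15·0 - (-15)·21 = 0 - (-315) = 315
j: (-15)·(-9) - 4·0 = 135 - 0 = 135
k: 4·21 - 15·(-9) = 84 - (-135) = 219
PQ × PR = (315, 135, 219)
|PQ × PR| = √165411 ≈ 406.7075
area = ½ · 406.7075 ≈ 203.354

203.354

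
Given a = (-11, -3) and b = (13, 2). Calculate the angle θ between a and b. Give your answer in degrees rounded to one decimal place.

173.5

a · b = (-11)·13 + (-3)·2 = -143 - 6 = -149
|a|² = 121 + 9 = 130,  |a| = √130 ≈ 11.401754
|b|² = 169 + 4 = 173,  |b| = √173 ≈ 13.152946
cos θ = -149 / (11.401754 · 13.152946) ≈ -0.99355
θ = arccos(-0.99355) ≈ 173.5°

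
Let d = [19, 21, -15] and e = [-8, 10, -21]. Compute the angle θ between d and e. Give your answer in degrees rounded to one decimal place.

61.8

d · e = 19·(-8) + 21·10 + (-15)·(-21) = -152 + 210 + 315 = 373
|d|² = 361 + 441 + 225 = 1027,  |d| = √1027 ≈ 32.046841
|e|² = 64 + 100 + 441 = 605,  |e| = √605 ≈ 24.596748
cos θ = 373 / (32.046841 · 24.596748) ≈ 0.47320
θ = arccos(0.47320) ≈ 61.8°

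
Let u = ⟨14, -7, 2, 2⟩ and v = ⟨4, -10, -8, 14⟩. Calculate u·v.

138

u · v = 14·4 + (-7)·(-10) + 2·(-8) + 2·14 = 56 + 70 - 16 + 28 = 138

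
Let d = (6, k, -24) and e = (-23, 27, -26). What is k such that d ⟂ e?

d · e = 6·(-23) + k·27 + (-24)·(-26) = 486 + 27k
Set equal to 0: 27k = -486, so k = -18.

-18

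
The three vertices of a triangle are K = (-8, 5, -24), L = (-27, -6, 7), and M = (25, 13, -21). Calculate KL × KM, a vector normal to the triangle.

KL = (-19, -11, 31)
KM = (33, 8, 3)
i: (-11)·3 - 31·8 = -33 - 248 = -281
j: 31·33 - (-19)·3 = 1023 - (-57) = 1080
k: (-19)·8 - (-11)·33 = -152 - (-363) = 211
KL × KM = (-281, 1080, 211)

(-281, 1080, 211)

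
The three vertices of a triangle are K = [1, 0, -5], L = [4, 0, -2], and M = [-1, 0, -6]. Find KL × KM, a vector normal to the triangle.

KL = (3, 0, 3)
KM = (-2, 0, -1)
i: 0·(-1) - 3·0 = 0 - 0 = 0
j: 3·(-2) - 3·(-1) = -6 - (-3) = -3
k: 3·0 - 0·(-2) = 0 - 0 = 0
KL × KM = (0, -3, 0)

(0, -3, 0)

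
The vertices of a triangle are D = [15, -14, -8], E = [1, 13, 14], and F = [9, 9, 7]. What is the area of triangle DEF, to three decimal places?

102.329

DE = (-14, 27, 22),  DF = (-6, 23, 15)
i: 27·15 - 22·23 = 405 - 506 = -101
j: 22·(-6) - (-14)·15 = -132 - (-210) = 78
k: (-14)·23 - 27·(-6) = -322 - (-162) = -160
DE × DF = (-101, 78, -160)
|DE × DF| = √41885 ≈ 204.6583
area = ½ · 204.6583 ≈ 102.329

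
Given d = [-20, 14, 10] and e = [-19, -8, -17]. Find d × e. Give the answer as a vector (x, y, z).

i: 14·(-17) - 10·(-8) = -238 - (-80) = -158
j: 10·(-19) - (-20)·(-17) = -190 - 340 = -530
k: (-20)·(-8) - 14·(-19) = 160 - (-266) = 426
d × e = (-158, -530, 426)

(-158, -530, 426)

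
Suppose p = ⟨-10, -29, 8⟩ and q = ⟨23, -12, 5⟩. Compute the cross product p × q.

i: (-29)·5 - 8·(-12) = -145 - (-96) = -49
j: 8·23 - (-10)·5 = 184 - (-50) = 234
k: (-10)·(-12) - (-29)·23 = 120 - (-667) = 787
p × q = (-49, 234, 787)

(-49, 234, 787)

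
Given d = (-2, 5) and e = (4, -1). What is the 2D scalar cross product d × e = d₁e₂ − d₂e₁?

(-2)·(-1) - 5·4 = 2 - 20 = -18

-18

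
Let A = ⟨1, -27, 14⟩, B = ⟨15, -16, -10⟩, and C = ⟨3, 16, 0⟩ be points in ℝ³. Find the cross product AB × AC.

AB = (14, 11, -24)
AC = (2, 43, -14)
i: 11·(-14) - (-24)·43 = -154 - (-1032) = 878
j: (-24)·2 - 14·(-14) = -48 - (-196) = 148
k: 14·43 - 11·2 = 602 - 22 = 580
AB × AC = (878, 148, 580)

(878, 148, 580)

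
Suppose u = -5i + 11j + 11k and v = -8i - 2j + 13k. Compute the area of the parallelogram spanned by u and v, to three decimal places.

i: 11·13 - 11·(-2) = 143 - (-22) = 165
j: 11·(-8) - (-5)·13 = -88 - (-65) = -23
k: (-5)·(-2) - 11·(-8) = 10 - (-88) = 98
u × v = (165, -23, 98)
|u × v| = √(165² + (-23)² + 98²) = √37358 ≈ 193.2822

193.282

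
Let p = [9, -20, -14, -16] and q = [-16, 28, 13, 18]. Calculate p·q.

-1174

p · q = 9·(-16) + (-20)·28 + (-14)·13 + (-16)·18 = -144 - 560 - 182 - 288 = -1174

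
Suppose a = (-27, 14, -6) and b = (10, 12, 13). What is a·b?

a · b = (-27)·10 + 14·12 + (-6)·13 = -270 + 168 - 78 = -180

-180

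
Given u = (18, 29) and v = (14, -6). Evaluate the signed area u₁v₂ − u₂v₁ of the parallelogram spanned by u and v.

-514

18·(-6) - 29·14 = -108 - 406 = -514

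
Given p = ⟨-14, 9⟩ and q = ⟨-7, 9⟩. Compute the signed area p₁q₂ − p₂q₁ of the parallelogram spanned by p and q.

(-14)·9 - 9·(-7) = -126 - (-63) = -63

-63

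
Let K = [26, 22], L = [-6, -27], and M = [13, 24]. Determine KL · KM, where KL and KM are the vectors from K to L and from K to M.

318

KL = L − K = (-32, -49)
KM = M − K = (-13, 2)
KL · KM = (-32)·(-13) + (-49)·2 = 416 - 98 = 318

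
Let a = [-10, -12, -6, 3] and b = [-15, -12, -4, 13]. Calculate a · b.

a · b = (-10)·(-15) + (-12)·(-12) + (-6)·(-4) + 3·13 = 150 + 144 + 24 + 39 = 357

357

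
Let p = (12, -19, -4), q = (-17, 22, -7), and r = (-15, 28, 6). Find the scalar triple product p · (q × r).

q × r:
i: 22·6 - (-7)·28 = 132 - (-196) = 328
j: (-7)·(-15) - (-17)·6 = 105 - (-102) = 207
k: (-17)·28 - 22·(-15) = -476 - (-330) = -146
q × r = (328, 207, -146)
p · (q × r) = 12·328 + (-19)·207 + (-4)·(-146) = 3936 - 3933 + 584 = 587

587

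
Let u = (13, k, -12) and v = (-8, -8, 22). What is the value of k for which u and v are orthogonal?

u · v = 13·(-8) + k·(-8) + (-12)·22 = -368 - 8k
Set equal to 0: -8k = 368, so k = -46.

-46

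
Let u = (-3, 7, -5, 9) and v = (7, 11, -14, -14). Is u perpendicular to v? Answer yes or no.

u · v = (-3)·7 + 7·11 + (-5)·(-14) + 9·(-14) = -21 + 77 + 70 - 126 = 0
Zero, so the vectors are orthogonal.

yes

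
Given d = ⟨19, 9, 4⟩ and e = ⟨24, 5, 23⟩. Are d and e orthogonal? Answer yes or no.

no

d · e = 19·24 + 9·5 + 4·23 = 456 + 45 + 92 = 593
Nonzero, so the vectors are not orthogonal.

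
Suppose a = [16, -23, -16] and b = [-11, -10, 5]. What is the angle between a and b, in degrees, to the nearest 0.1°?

92.9

a · b = 16·(-11) + (-23)·(-10) + (-16)·5 = -176 + 230 - 80 = -26
|a|² = 256 + 529 + 256 = 1041,  |a| = √1041 ≈ 32.264532
|b|² = 121 + 100 + 25 = 246,  |b| = √246 ≈ 15.684387
cos θ = -26 / (32.264532 · 15.684387) ≈ -0.05138
θ = arccos(-0.05138) ≈ 92.9°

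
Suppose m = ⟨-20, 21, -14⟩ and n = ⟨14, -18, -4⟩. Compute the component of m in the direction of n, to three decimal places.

-26.002

m · n = (-20)·14 + 21·(-18) + (-14)·(-4) = -280 - 378 + 56 = -602
|n| = √(196 + 324 + 16) = √536 ≈ 23.1517
comp_n m = -602 / √536 ≈ -26.002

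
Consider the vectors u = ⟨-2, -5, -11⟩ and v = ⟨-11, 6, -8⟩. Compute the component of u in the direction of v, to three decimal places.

u · v = (-2)·(-11) + (-5)·6 + (-11)·(-8) = 22 - 30 + 88 = 80
|v| = √(121 + 36 + 64) = √221 ≈ 14.8661
comp_v u = 80 / √221 ≈ 5.381

5.381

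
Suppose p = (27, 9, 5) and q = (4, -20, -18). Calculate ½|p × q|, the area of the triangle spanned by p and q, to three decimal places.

384.596

i: 9·(-18) - 5·(-20) = -162 - (-100) = -62
j: 5·4 - 27·(-18) = 20 - (-486) = 506
k: 27·(-20) - 9·4 = -540 - 36 = -576
p × q = (-62, 506, -576)
|p × q| = √((-62)² + 506² + (-576)²) = √591656 ≈ 769.1918
area = ½ · 769.1918 ≈ 384.596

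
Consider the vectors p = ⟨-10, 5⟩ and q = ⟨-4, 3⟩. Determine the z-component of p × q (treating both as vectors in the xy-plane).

-10

(-10)·3 - 5·(-4) = -30 - (-20) = -10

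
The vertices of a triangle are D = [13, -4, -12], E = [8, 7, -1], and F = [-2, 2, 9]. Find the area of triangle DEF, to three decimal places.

110.736

DE = (-5, 11, 11),  DF = (-15, 6, 21)
i: 11·21 - 11·6 = 231 - 66 = 165
j: 11·(-15) - (-5)·21 = -165 - (-105) = -60
k: (-5)·6 - 11·(-15) = -30 - (-165) = 135
DE × DF = (165, -60, 135)
|DE × DF| = √49050 ≈ 221.4723
area = ½ · 221.4723 ≈ 110.736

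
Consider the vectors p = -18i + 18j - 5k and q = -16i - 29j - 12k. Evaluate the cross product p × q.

(-361, -136, 810)

i: 18·(-12) - (-5)·(-29) = -216 - 145 = -361
j: (-5)·(-16) - (-18)·(-12) = 80 - 216 = -136
k: (-18)·(-29) - 18·(-16) = 522 - (-288) = 810
p × q = (-361, -136, 810)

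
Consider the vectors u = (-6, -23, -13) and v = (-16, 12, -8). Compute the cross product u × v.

(340, 160, -440)

i: (-23)·(-8) - (-13)·12 = 184 - (-156) = 340
j: (-13)·(-16) - (-6)·(-8) = 208 - 48 = 160
k: (-6)·12 - (-23)·(-16) = -72 - 368 = -440
u × v = (340, 160, -440)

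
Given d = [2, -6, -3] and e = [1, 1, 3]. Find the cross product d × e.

(-15, -9, 8)

i: (-6)·3 - (-3)·1 = -18 - (-3) = -15
j: (-3)·1 - 2·3 = -3 - 6 = -9
k: 2·1 - (-6)·1 = 2 - (-6) = 8
d × e = (-15, -9, 8)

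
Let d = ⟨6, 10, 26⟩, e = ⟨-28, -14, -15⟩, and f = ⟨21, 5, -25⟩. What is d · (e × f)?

e × f:
i: (-14)·(-25) - (-15)·5 = 350 - (-75) = 425
j: (-15)·21 - (-28)·(-25) = -315 - 700 = -1015
k: (-28)·5 - (-14)·21 = -140 - (-294) = 154
e × f = (425, -1015, 154)
d · (e × f) = 6·425 + 10·(-1015) + 26·154 = 2550 - 10150 + 4004 = -3596

-3596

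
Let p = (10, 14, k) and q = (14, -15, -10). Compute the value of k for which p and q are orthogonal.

p · q = 10·14 + 14·(-15) + k·(-10) = -70 - 10k
Set equal to 0: -10k = 70, so k = -7.

-7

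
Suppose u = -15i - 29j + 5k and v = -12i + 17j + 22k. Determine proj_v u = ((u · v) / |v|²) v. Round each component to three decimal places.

(2.656, -3.763, -4.870)

u · v = (-15)·(-12) + (-29)·17 + 5·22 = 180 - 493 + 110 = -203
|v|² = 144 + 289 + 484 = 917
proj_v u = (-203/917) · (-12, 17, 22) ≈ (2.656, -3.763, -4.870)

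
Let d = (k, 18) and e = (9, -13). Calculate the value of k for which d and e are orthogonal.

d · e = k·9 + 18·(-13) = -234 + 9k
Set equal to 0: 9k = 234, so k = 26.

26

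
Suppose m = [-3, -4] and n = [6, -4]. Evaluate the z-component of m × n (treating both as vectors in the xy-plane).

36

(-3)·(-4) - (-4)·6 = 12 - (-24) = 36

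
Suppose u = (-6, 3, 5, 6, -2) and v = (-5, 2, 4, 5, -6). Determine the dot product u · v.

98

u · v = (-6)·(-5) + 3·2 + 5·4 + 6·5 + (-2)·(-6) = 30 + 6 + 20 + 30 + 12 = 98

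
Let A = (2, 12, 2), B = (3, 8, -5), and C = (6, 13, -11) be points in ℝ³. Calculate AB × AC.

(59, -15, 17)

AB = (1, -4, -7)
AC = (4, 1, -13)
i: (-4)·(-13) - (-7)·1 = 52 - (-7) = 59
j: (-7)·4 - 1·(-13) = -28 - (-13) = -15
k: 1·1 - (-4)·4 = 1 - (-16) = 17
AB × AC = (59, -15, 17)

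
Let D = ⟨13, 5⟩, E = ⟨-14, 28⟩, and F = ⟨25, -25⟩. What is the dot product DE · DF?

DE = E − D = (-27, 23)
DF = F − D = (12, -30)
DE · DF = (-27)·12 + 23·(-30) = -324 - 690 = -1014

-1014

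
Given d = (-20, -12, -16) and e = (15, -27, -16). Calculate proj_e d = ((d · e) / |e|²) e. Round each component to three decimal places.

d · e = (-20)·15 + (-12)·(-27) + (-16)·(-16) = -300 + 324 + 256 = 280
|e|² = 225 + 729 + 256 = 1210
proj_e d = (280/1210) · (15, -27, -16) ≈ (3.471, -6.248, -3.702)

(3.471, -6.248, -3.702)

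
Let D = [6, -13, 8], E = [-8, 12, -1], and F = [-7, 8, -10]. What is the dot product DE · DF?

869

DE = E − D = (-14, 25, -9)
DF = F − D = (-13, 21, -18)
DE · DF = (-14)·(-13) + 25·21 + (-9)·(-18) = 182 + 525 + 162 = 869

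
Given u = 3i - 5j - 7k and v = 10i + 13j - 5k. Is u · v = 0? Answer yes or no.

u · v = 3·10 + (-5)·13 + (-7)·(-5) = 30 - 65 + 35 = 0
Zero, so the vectors are orthogonal.

yes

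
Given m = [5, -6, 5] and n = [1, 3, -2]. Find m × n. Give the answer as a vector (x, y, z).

i: (-6)·(-2) - 5·3 = 12 - 15 = -3
j: 5·1 - 5·(-2) = 5 - (-10) = 15
k: 5·3 - (-6)·1 = 15 - (-6) = 21
m × n = (-3, 15, 21)

(-3, 15, 21)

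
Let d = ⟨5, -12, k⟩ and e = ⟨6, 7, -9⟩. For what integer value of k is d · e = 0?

-6

d · e = 5·6 + (-12)·7 + k·(-9) = -54 - 9k
Set equal to 0: -9k = 54, so k = -6.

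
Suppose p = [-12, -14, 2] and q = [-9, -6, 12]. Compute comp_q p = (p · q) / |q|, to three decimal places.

p · q = (-12)·(-9) + (-14)·(-6) + 2·12 = 108 + 84 + 24 = 216
|q| = √(81 + 36 + 144) = √261 ≈ 16.1555
comp_q p = 216 / √261 ≈ 13.370

13.370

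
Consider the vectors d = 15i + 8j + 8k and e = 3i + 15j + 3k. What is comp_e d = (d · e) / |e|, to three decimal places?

12.124

d · e = 15·3 + 8·15 + 8·3 = 45 + 120 + 24 = 189
|e| = √(9 + 225 + 9) = √243 ≈ 15.5885
comp_e d = 189 / √243 ≈ 12.124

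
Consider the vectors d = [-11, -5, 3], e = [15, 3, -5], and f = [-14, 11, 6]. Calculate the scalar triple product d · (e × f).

-82

e × f:
i: 3·6 - (-5)·11 = 18 - (-55) = 73
j: (-5)·(-14) - 15·6 = 70 - 90 = -20
k: 15·11 - 3·(-14) = 165 - (-42) = 207
e × f = (73, -20, 207)
d · (e × f) = (-11)·73 + (-5)·(-20) + 3·207 = -803 + 100 + 621 = -82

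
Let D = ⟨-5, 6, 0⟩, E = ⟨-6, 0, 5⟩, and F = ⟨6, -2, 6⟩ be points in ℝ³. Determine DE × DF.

DE = (-1, -6, 5)
DF = (11, -8, 6)
i: (-6)·6 - 5·(-8) = -36 - (-40) = 4
j: 5·11 - (-1)·6 = 55 - (-6) = 61
k: (-1)·(-8) - (-6)·11 = 8 - (-66) = 74
DE × DF = (4, 61, 74)

(4, 61, 74)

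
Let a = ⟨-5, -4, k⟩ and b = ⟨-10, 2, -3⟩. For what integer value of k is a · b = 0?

14

a · b = (-5)·(-10) + (-4)·2 + k·(-3) = 42 - 3k
Set equal to 0: -3k = -42, so k = 14.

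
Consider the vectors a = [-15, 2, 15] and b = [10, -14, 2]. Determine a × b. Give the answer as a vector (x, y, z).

(214, 180, 190)

i: 2·2 - 15·(-14) = 4 - (-210) = 214
j: 15·10 - (-15)·2 = 150 - (-30) = 180
k: (-15)·(-14) - 2·10 = 210 - 20 = 190
a × b = (214, 180, 190)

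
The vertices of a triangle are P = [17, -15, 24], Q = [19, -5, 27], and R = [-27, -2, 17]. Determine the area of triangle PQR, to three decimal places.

246.455

PQ = (2, 10, 3),  PR = (-44, 13, -7)
i: 10·(-7) - 3·13 = -70 - 39 = -109
j: 3·(-44) - 2·(-7) = -132 - (-14) = -118
k: 2·13 - 10·(-44) = 26 - (-440) = 466
PQ × PR = (-109, -118, 466)
|PQ × PR| = √242961 ≈ 492.9107
area = ½ · 492.9107 ≈ 246.455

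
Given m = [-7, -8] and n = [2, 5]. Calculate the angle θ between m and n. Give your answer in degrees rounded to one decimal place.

160.6

m · n = (-7)·2 + (-8)·5 = -14 - 40 = -54
|m|² = 49 + 64 = 113,  |m| = √113 ≈ 10.630146
|n|² = 4 + 25 = 29,  |n| = √29 ≈ 5.385165
cos θ = -54 / (10.630146 · 5.385165) ≈ -0.94331
θ = arccos(-0.94331) ≈ 160.6°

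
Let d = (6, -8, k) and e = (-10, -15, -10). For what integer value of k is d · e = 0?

d · e = 6·(-10) + (-8)·(-15) + k·(-10) = 60 - 10k
Set equal to 0: -10k = -60, so k = 6.

6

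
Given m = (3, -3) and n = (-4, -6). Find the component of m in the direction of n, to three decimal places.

0.832

m · n = 3·(-4) + (-3)·(-6) = -12 + 18 = 6
|n| = √(16 + 36) = √52 ≈ 7.2111
comp_n m = 6 / √52 ≈ 0.832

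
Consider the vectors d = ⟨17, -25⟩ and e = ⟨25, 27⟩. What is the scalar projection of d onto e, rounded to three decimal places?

-6.794

d · e = 17·25 + (-25)·27 = 425 - 675 = -250
|e| = √(625 + 729) = √1354 ≈ 36.7967
comp_e d = -250 / √1354 ≈ -6.794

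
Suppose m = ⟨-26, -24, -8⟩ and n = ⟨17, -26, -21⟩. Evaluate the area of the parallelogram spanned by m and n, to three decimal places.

i: (-24)·(-21) - (-8)·(-26) = 504 - 208 = 296
j: (-8)·17 - (-26)·(-21) = -136 - 546 = -682
k: (-26)·(-26) - (-24)·17 = 676 - (-408) = 1084
m × n = (296, -682, 1084)
|m × n| = √(296² + (-682)² + 1084²) = √1727796 ≈ 1314.4565

1314.457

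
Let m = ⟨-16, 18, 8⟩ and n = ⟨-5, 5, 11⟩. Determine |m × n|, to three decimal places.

208.710

i: 18·11 - 8·5 = 198 - 40 = 158
j: 8·(-5) - (-16)·11 = -40 - (-176) = 136
k: (-16)·5 - 18·(-5) = -80 - (-90) = 10
m × n = (158, 136, 10)
|m × n| = √(158² + 136² + 10²) = √43560 ≈ 208.7103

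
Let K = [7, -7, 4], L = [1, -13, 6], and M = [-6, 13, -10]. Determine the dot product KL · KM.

KL = L − K = (-6, -6, 2)
KM = M − K = (-13, 20, -14)
KL · KM = (-6)·(-13) + (-6)·20 + 2·(-14) = 78 - 120 - 28 = -70

-70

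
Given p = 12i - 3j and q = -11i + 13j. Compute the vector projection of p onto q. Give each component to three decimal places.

(6.486, -7.666)

p · q = 12·(-11) + (-3)·13 = -132 - 39 = -171
|q|² = 121 + 169 = 290
proj_q p = (-171/290) · (-11, 13) ≈ (6.486, -7.666)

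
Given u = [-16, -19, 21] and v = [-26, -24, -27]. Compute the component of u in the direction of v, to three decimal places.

u · v = (-16)·(-26) + (-19)·(-24) + 21·(-27) = 416 + 456 - 567 = 305
|v| = √(676 + 576 + 729) = √1981 ≈ 44.5084
comp_v u = 305 / √1981 ≈ 6.853

6.853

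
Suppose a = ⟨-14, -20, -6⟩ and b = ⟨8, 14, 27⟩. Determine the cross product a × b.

(-456, 330, -36)

i: (-20)·27 - (-6)·14 = -540 - (-84) = -456
j: (-6)·8 - (-14)·27 = -48 - (-378) = 330
k: (-14)·14 - (-20)·8 = -196 - (-160) = -36
a × b = (-456, 330, -36)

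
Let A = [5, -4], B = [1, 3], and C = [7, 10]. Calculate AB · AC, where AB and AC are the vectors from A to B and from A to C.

90

AB = B − A = (-4, 7)
AC = C − A = (2, 14)
AB · AC = (-4)·2 + 7·14 = -8 + 98 = 90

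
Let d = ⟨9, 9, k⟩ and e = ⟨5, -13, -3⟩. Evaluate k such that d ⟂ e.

-24

d · e = 9·5 + 9·(-13) + k·(-3) = -72 - 3k
Set equal to 0: -3k = 72, so k = -24.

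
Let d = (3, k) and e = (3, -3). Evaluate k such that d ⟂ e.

d · e = 3·3 + k·(-3) = 9 - 3k
Set equal to 0: -3k = -9, so k = 3.

3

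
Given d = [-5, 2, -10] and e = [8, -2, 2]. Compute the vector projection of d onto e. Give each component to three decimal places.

(-7.111, 1.778, -1.778)

d · e = (-5)·8 + 2·(-2) + (-10)·2 = -40 - 4 - 20 = -64
|e|² = 64 + 4 + 4 = 72
proj_e d = (-64/72) · (8, -2, 2) ≈ (-7.111, 1.778, -1.778)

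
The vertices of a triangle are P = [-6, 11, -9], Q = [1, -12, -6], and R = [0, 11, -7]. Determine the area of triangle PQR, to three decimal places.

PQ = (7, -23, 3),  PR = (6, 0, 2)
i: (-23)·2 - 3·0 = -46 - 0 = -46
j: 3·6 - 7·2 = 18 - 14 = 4
k: 7·0 - (-23)·6 = 0 - (-138) = 138
PQ × PR = (-46, 4, 138)
|PQ × PR| = √21176 ≈ 145.5198
area = ½ · 145.5198 ≈ 72.760

72.760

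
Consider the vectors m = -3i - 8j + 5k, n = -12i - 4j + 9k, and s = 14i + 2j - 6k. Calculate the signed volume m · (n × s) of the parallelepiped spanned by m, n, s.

n × s:
i: (-4)·(-6) - 9·2 = 24 - 18 = 6
j: 9·14 - (-12)·(-6) = 126 - 72 = 54
k: (-12)·2 - (-4)·14 = -24 - (-56) = 32
n × s = (6, 54, 32)
m · (n × s) = (-3)·6 + (-8)·54 + 5·32 = -18 - 432 + 160 = -290

-290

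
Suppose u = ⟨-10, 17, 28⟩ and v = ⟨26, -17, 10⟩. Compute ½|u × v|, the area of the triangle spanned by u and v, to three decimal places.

542.421

i: 17·10 - 28·(-17) = 170 - (-476) = 646
j: 28·26 - (-10)·10 = 728 - (-100) = 828
k: (-10)·(-17) - 17·26 = 170 - 442 = -272
u × v = (646, 828, -272)
|u × v| = √(646² + 828² + (-272)²) = √1176884 ≈ 1084.8428
area = ½ · 1084.8428 ≈ 542.421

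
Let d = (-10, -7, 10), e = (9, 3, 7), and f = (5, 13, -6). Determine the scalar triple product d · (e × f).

1487

e × f:
i: 3·(-6) - 7·13 = -18 - 91 = -109
j: 7·5 - 9·(-6) = 35 - (-54) = 89
k: 9·13 - 3·5 = 117 - 15 = 102
e × f = (-109, 89, 102)
d · (e × f) = (-10)·(-109) + (-7)·89 + 10·102 = 1090 - 623 + 1020 = 1487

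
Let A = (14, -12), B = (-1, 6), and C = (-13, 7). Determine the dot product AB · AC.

AB = B − A = (-15, 18)
AC = C − A = (-27, 19)
AB · AC = (-15)·(-27) + 18·19 = 405 + 342 = 747

747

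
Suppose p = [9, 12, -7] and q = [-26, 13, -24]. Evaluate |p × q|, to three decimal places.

617.458

i: 12·(-24) - (-7)·13 = -288 - (-91) = -197
j: (-7)·(-26) - 9·(-24) = 182 - (-216) = 398
k: 9·13 - 12·(-26) = 117 - (-312) = 429
p × q = (-197, 398, 429)
|p × q| = √((-197)² + 398² + 429²) = √381254 ≈ 617.4577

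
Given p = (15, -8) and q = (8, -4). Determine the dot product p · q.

152

p · q = 15·8 + (-8)·(-4) = 120 + 32 = 152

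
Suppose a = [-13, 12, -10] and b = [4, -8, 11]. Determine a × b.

i: 12·11 - (-10)·(-8) = 132 - 80 = 52
j: (-10)·4 - (-13)·11 = -40 - (-143) = 103
k: (-13)·(-8) - 12·4 = 104 - 48 = 56
a × b = (52, 103, 56)

(52, 103, 56)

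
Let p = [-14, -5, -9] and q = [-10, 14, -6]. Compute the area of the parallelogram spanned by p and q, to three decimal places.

291.355

i: (-5)·(-6) - (-9)·14 = 30 - (-126) = 156
j: (-9)·(-10) - (-14)·(-6) = 90 - 84 = 6
k: (-14)·14 - (-5)·(-10) = -196 - 50 = -246
p × q = (156, 6, -246)
|p × q| = √(156² + 6² + (-246)²) = √84888 ≈ 291.3555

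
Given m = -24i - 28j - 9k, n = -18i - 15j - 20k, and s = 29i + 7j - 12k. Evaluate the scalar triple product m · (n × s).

n × s:
i: (-15)·(-12) - (-20)·7 = 180 - (-140) = 320
j: (-20)·29 - (-18)·(-12) = -580 - 216 = -796
k: (-18)·7 - (-15)·29 = -126 - (-435) = 309
n × s = (320, -796, 309)
m · (n × s) = (-24)·320 + (-28)·(-796) + (-9)·309 = -7680 + 22288 - 2781 = 11827

11827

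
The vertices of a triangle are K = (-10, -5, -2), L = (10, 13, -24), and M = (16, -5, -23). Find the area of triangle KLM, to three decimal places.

KL = (20, 18, -22),  KM = (26, 0, -21)
i: 18·(-21) - (-22)·0 = -378 - 0 = -378
j: (-22)·26 - 20·(-21) = -572 - (-420) = -152
k: 20·0 - 18·26 = 0 - 468 = -468
KL × KM = (-378, -152, -468)
|KL × KM| = √385012 ≈ 620.4934
area = ½ · 620.4934 ≈ 310.247

310.247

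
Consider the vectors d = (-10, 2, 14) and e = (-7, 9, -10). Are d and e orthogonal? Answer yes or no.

d · e = (-10)·(-7) + 2·9 + 14·(-10) = 70 + 18 - 140 = -52
Nonzero, so the vectors are not orthogonal.

no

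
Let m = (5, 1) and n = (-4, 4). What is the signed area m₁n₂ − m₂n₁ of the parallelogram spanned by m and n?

5·4 - 1·(-4) = 20 - (-4) = 24

24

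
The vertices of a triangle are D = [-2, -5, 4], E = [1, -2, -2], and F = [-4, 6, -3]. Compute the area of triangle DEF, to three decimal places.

34.040

DE = (3, 3, -6),  DF = (-2, 11, -7)
i: 3·(-7) - (-6)·11 = -21 - (-66) = 45
j: (-6)·(-2) - 3·(-7) = 12 - (-21) = 33
k: 3·11 - 3·(-2) = 33 - (-6) = 39
DE × DF = (45, 33, 39)
|DE × DF| = √4635 ≈ 68.0808
area = ½ · 68.0808 ≈ 34.040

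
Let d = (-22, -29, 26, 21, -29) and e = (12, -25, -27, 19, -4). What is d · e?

d · e = (-22)·12 + (-29)·(-25) + 26·(-27) + 21·19 + (-29)·(-4) = -264 + 725 - 702 + 399 + 116 = 274

274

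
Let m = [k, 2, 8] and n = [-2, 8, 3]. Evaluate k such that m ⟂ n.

m · n = k·(-2) + 2·8 + 8·3 = 40 - 2k
Set equal to 0: -2k = -40, so k = 20.

20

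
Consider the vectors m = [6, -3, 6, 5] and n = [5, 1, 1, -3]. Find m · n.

18

m · n = 6·5 + (-3)·1 + 6·1 + 5·(-3) = 30 - 3 + 6 - 15 = 18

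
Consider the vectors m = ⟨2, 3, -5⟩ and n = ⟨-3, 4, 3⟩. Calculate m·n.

m · n = 2·(-3) + 3·4 + (-5)·3 = -6 + 12 - 15 = -9

-9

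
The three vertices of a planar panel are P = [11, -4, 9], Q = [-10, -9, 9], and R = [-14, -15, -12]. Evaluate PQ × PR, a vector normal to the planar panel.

(105, -441, 106)

PQ = (-21, -5, 0)
PR = (-25, -11, -21)
i: (-5)·(-21) - 0·(-11) = 105 - 0 = 105
j: 0·(-25) - (-21)·(-21) = 0 - 441 = -441
k: (-21)·(-11) - (-5)·(-25) = 231 - 125 = 106
PQ × PR = (105, -441, 106)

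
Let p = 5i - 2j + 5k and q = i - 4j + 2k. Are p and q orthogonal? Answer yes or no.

no

p · q = 5·1 + (-2)·(-4) + 5·2 = 5 + 8 + 10 = 23
Nonzero, so the vectors are not orthogonal.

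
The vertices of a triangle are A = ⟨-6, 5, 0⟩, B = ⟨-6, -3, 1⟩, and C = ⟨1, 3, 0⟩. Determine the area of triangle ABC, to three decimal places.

28.236

AB = (0, -8, 1),  AC = (7, -2, 0)
i: (-8)·0 - 1·(-2) = 0 - (-2) = 2
j: 1·7 - 0·0 = 7 - 0 = 7
k: 0·(-2) - (-8)·7 = 0 - (-56) = 56
AB × AC = (2, 7, 56)
|AB × AC| = √3189 ≈ 56.4712
area = ½ · 56.4712 ≈ 28.236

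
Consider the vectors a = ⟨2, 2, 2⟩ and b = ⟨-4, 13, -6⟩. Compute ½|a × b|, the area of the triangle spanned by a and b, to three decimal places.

25.573

i: 2·(-6) - 2·13 = -12 - 26 = -38
j: 2·(-4) - 2·(-6) = -8 - (-12) = 4
k: 2·13 - 2·(-4) = 26 - (-8) = 34
a × b = (-38, 4, 34)
|a × b| = √((-38)² + 4² + 34²) = √2616 ≈ 51.1468
area = ½ · 51.1468 ≈ 25.573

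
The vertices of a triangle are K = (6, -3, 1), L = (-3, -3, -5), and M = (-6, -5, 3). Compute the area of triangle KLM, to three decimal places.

46.282

KL = (-9, 0, -6),  KM = (-12, -2, 2)
i: 0·2 - (-6)·(-2) = 0 - 12 = -12
j: (-6)·(-12) - (-9)·2 = 72 - (-18) = 90
k: (-9)·(-2) - 0·(-12) = 18 - 0 = 18
KL × KM = (-12, 90, 18)
|KL × KM| = √8568 ≈ 92.5635
area = ½ · 92.5635 ≈ 46.282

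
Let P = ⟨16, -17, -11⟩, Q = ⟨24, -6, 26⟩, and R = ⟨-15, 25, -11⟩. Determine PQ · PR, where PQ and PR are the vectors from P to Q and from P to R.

214

PQ = Q − P = (8, 11, 37)
PR = R − P = (-31, 42, 0)
PQ · PR = 8·(-31) + 11·42 + 37·0 = -248 + 462 + 0 = 214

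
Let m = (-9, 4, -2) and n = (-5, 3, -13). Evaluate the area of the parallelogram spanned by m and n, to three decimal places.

116.679

i: 4·(-13) - (-2)·3 = -52 - (-6) = -46
j: (-2)·(-5) - (-9)·(-13) = 10 - 117 = -107
k: (-9)·3 - 4·(-5) = -27 - (-20) = -7
m × n = (-46, -107, -7)
|m × n| = √((-46)² + (-107)² + (-7)²) = √13614 ≈ 116.6790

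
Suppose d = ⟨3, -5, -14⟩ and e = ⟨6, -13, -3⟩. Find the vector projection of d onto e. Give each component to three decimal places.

(3.505, -7.593, -1.752)

d · e = 3·6 + (-5)·(-13) + (-14)·(-3) = 18 + 65 + 42 = 125
|e|² = 36 + 169 + 9 = 214
proj_e d = (125/214) · (6, -13, -3) ≈ (3.505, -7.593, -1.752)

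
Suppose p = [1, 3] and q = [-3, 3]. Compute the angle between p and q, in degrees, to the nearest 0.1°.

p · q = 1·(-3) + 3·3 = -3 + 9 = 6
|p|² = 1 + 9 = 10,  |p| = √10 ≈ 3.162278
|q|² = 9 + 9 = 18,  |q| = √18 ≈ 4.242641
cos θ = 6 / (3.162278 · 4.242641) ≈ 0.44721
θ = arccos(0.44721) ≈ 63.4°

63.4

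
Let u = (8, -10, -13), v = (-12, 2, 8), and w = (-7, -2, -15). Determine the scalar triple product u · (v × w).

v × w:
i: 2·(-15) - 8·(-2) = -30 - (-16) = -14
j: 8·(-7) - (-12)·(-15) = -56 - 180 = -236
k: (-12)·(-2) - 2·(-7) = 24 - (-14) = 38
v × w = (-14, -236, 38)
u · (v × w) = 8·(-14) + (-10)·(-236) + (-13)·38 = -112 + 2360 - 494 = 1754

1754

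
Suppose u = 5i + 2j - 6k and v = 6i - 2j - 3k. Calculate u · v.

u · v = 5·6 + 2·(-2) + (-6)·(-3) = 30 - 4 + 18 = 44

44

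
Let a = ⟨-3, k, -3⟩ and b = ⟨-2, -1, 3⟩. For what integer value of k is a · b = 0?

a · b = (-3)·(-2) + k·(-1) + (-3)·3 = -3 - 1k
Set equal to 0: -1k = 3, so k = -3.

-3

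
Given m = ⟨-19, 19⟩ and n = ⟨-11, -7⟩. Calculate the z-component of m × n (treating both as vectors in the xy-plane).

(-19)·(-7) - 19·(-11) = 133 - (-209) = 342

342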